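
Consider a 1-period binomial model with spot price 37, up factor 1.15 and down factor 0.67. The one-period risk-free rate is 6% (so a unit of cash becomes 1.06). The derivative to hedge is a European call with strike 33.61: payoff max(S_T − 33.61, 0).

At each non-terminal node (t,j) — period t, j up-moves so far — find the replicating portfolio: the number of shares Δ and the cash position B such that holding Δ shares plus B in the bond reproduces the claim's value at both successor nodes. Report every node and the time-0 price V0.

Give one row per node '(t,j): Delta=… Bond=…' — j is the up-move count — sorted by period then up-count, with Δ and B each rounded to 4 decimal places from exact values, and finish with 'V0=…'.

Under the risk-neutral measure, an up-move has probability p* = (R−d)/(u−d) = 0.8125 and values discount at R = 1.06.
At expiry t=1: V(1,0)=0.0000, V(1,1)=8.9400
  t=0,j=0: stock 37.0000 → up 42.5500 (V=8.9400), down 24.7900 (V=0.0000). Price 6.8526; hedge Δ=0.5034, bond B=-11.7724.
Each (Δ,B) replicates both successor values, so the strategy is self-financing and V0 is arbitrage-free.

(0,0): Delta=0.5034 Bond=-11.7724
V0=6.8526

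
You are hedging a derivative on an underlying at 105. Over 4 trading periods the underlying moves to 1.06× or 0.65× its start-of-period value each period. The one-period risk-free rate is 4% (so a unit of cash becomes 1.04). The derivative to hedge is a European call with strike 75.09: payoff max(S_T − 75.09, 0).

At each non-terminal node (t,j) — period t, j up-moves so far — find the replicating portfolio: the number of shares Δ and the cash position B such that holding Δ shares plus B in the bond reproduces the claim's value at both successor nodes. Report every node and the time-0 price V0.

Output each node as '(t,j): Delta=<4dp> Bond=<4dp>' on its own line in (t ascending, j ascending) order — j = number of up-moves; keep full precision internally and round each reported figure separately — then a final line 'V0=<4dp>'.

The replicating-portfolio and risk-neutral prices coincide; use p* = (1.04−0.65)/(1.06−0.65) = 0.9512 for the latter.
Terminal payoffs: V(4,0)=0.0000, V(4,1)=0.0000, V(4,2)=0.0000, V(4,3)=6.1968, V(4,4)=57.4701
(3,0): S=28.8356. Δ = (V_up−V_dn)/(S_up−S_dn) = (0.0000−0.0000)/(30.5658−18.7432) = 0.0000. V = [p*·0.0000 + (1−p*)·0.0000]/1.04 = 0.0000. B = V − Δ·S = 0.0000.
(3,1): S=47.0243. Δ = (V_up−V_dn)/(S_up−S_dn) = (0.0000−0.0000)/(49.8457−30.5658) = 0.0000. V = [p*·0.0000 + (1−p*)·0.0000]/1.04 = 0.0000. B = V − Δ·S = 0.0000.
(3,2): S=76.6857. Δ = (V_up−V_dn)/(S_up−S_dn) = (6.1968−0.0000)/(81.2868−49.8457) = 0.1971. V = [p*·6.1968 + (1−p*)·0.0000]/1.04 = 5.6678. B = V − Δ·S = -9.4464.
(3,3): S=125.0567. Δ = (V_up−V_dn)/(S_up−S_dn) = (57.4701−6.1968)/(132.5601−81.2868) = 1.0000. V = [p*·57.4701 + (1−p*)·6.1968]/1.04 = 52.8548. B = V − Δ·S = -72.2019.
(2,0): S=44.3625. Δ = (V_up−V_dn)/(S_up−S_dn) = (0.0000−0.0000)/(47.0243−28.8356) = 0.0000. V = [p*·0.0000 + (1−p*)·0.0000]/1.04 = 0.0000. B = V − Δ·S = 0.0000.
(2,1): S=72.3450. Δ = (V_up−V_dn)/(S_up−S_dn) = (5.6678−0.0000)/(76.6857−47.0243) = 0.1911. V = [p*·5.6678 + (1−p*)·0.0000]/1.04 = 5.1840. B = V − Δ·S = -8.6400.
(2,2): S=117.9780. Δ = (V_up−V_dn)/(S_up−S_dn) = (52.8548−5.6678)/(125.0567−76.6857) = 0.9755. V = [p*·52.8548 + (1−p*)·5.6678]/1.04 = 48.6086. B = V − Δ·S = -66.4814.
(1,0): S=68.2500. Δ = (V_up−V_dn)/(S_up−S_dn) = (5.1840−0.0000)/(72.3450−44.3625) = 0.1853. V = [p*·5.1840 + (1−p*)·0.0000]/1.04 = 4.7415. B = V − Δ·S = -7.9024.
(1,1): S=111.3000. Δ = (V_up−V_dn)/(S_up−S_dn) = (48.6086−5.1840)/(117.9780−72.3450) = 0.9516. V = [p*·48.6086 + (1−p*)·5.1840]/1.04 = 44.7022. B = V − Δ·S = -61.2114.
(0,0): S=105.0000. Δ = (V_up−V_dn)/(S_up−S_dn) = (44.7022−4.7415)/(111.3000−68.2500) = 0.9282. V = [p*·44.7022 + (1−p*)·4.7415]/1.04 = 41.1086. B = V − Δ·S = -56.3567.
Self-financing check: at every node Δ·S+B equals the discounted successor values.

(0,0): Delta=0.9282 Bond=-56.3567
(1,0): Delta=0.1853 Bond=-7.9024
(1,1): Delta=0.9516 Bond=-61.2114
(2,0): Delta=0.0000 Bond=0.0000
(2,1): Delta=0.1911 Bond=-8.6400
(2,2): Delta=0.9755 Bond=-66.4814
(3,0): Delta=0.0000 Bond=0.0000
(3,1): Delta=0.0000 Bond=0.0000
(3,2): Delta=0.1971 Bond=-9.4464
(3,3): Delta=1.0000 Bond=-72.2019
V0=41.1086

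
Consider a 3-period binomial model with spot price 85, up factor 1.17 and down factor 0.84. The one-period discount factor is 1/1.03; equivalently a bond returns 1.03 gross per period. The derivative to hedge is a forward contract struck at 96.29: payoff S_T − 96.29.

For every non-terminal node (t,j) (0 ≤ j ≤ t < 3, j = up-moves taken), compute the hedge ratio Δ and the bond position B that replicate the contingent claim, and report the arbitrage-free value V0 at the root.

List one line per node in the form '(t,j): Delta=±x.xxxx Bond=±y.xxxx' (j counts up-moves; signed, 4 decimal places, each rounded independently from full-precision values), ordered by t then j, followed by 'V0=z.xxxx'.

Under the risk-neutral measure, an up-move has probability p* = (R−d)/(u−d) = 0.5758 and values discount at R = 1.03.
At expiry t=3: V(3,0)=-45.9102, V(3,1)=-26.1181, V(3,2)=1.4495, V(3,3)=39.8471
Node (2,0) S=59.9760: V=(p*·-26.1181+(1−p*)·-45.9102)/1.03=-33.5094; Δ=(-26.1181−-45.9102)/(70.1719−50.3798)=1.0000; B=V−Δ·S=-93.4854
Node (2,1) S=83.5380: V=(p*·1.4495+(1−p*)·-26.1181)/1.03=-9.9474; Δ=(1.4495−-26.1181)/(97.7395−70.1719)=1.0000; B=V−Δ·S=-93.4854
Node (2,2) S=116.3565: V=(p*·39.8471+(1−p*)·1.4495)/1.03=22.8711; Δ=(39.8471−1.4495)/(136.1371−97.7395)=1.0000; B=V−Δ·S=-93.4854
Node (1,0) S=71.4000: V=(p*·-9.9474+(1−p*)·-33.5094)/1.03=-19.3626; Δ=(-9.9474−-33.5094)/(83.5380−59.9760)=1.0000; B=V−Δ·S=-90.7626
Node (1,1) S=99.4500: V=(p*·22.8711+(1−p*)·-9.9474)/1.03=8.6874; Δ=(22.8711−-9.9474)/(116.3565−83.5380)=1.0000; B=V−Δ·S=-90.7626
Node (0,0) S=85.0000: V=(p*·8.6874+(1−p*)·-19.3626)/1.03=-3.1190; Δ=(8.6874−-19.3626)/(99.4500−71.4000)=1.0000; B=V−Δ·S=-88.1190
Root portfolio cost Δ·85+B reproduces V0=-3.1190.

(0,0): Delta=1.0000 Bond=-88.1190
(1,0): Delta=1.0000 Bond=-90.7626
(1,1): Delta=1.0000 Bond=-90.7626
(2,0): Delta=1.0000 Bond=-93.4854
(2,1): Delta=1.0000 Bond=-93.4854
(2,2): Delta=1.0000 Bond=-93.4854
V0=-3.1190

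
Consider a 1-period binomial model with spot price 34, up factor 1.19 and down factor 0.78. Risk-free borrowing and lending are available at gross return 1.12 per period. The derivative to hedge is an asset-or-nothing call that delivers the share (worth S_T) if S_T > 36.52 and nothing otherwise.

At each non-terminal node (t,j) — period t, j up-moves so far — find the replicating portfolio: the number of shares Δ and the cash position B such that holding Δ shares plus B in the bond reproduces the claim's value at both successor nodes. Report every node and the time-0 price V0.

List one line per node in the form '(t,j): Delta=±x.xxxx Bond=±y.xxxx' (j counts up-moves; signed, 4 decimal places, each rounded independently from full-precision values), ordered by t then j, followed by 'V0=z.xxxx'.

(0,0): Delta=2.9024 Bond=-68.7256
V0=29.9573

Under the risk-neutral measure, an up-move has probability p* = (R−d)/(u−d) = 0.8293 and values discount at R = 1.12.
Terminal payoffs: V(1,0)=0.0000, V(1,1)=40.4600
Node (0,0) S=34.0000: V=(p*·40.4600+(1−p*)·0.0000)/1.12=29.9573; Δ=(40.4600−0.0000)/(40.4600−26.5200)=2.9024; B=V−Δ·S=-68.7256
Self-financing check: at every node Δ·S+B equals the discounted successor values.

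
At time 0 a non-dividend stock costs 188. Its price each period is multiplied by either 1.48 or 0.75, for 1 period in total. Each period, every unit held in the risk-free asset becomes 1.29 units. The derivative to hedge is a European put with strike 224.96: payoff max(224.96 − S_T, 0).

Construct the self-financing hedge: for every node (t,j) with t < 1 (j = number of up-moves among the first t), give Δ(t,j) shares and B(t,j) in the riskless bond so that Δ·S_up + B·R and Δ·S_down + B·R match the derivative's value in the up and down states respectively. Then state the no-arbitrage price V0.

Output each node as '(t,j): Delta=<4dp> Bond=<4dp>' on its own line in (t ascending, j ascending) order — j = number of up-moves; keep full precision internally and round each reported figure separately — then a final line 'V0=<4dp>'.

(0,0): Delta=-0.6118 Bond=131.9537
V0=16.9400

The replicating-portfolio and risk-neutral prices coincide; use p* = (1.29−0.75)/(1.48−0.75) = 0.7397 for the latter.
Payoff layer (t=1): V(1,0)=83.9600, V(1,1)=0.0000
  t=0,j=0: stock 188.0000 → up 278.2400 (V=0.0000), down 141.0000 (V=83.9600). Price 16.9400; hedge Δ=-0.6118, bond B=131.9537.
The time-0 hedge costs 16.9400, which is the no-arbitrage price.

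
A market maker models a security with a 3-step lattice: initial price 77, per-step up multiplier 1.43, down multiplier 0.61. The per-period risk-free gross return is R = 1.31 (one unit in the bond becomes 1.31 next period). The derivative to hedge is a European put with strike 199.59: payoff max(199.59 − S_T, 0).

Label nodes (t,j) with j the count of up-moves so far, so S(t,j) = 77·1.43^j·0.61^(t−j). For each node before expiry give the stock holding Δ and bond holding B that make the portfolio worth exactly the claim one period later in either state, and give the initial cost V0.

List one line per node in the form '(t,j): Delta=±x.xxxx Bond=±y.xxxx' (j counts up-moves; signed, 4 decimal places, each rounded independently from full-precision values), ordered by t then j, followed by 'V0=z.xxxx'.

Risk-neutral probability p* = (R−d)/(u−d) = (1.31−0.61)/(1.43−0.61) = 0.8537.
Terminal values V(3,·): V(3,0)=182.1125, V(3,1)=158.6181, V(3,2)=103.5410, V(3,3)=0.0000
  t=2,j=0: stock 28.6517 → up 40.9719 (V=158.6181), down 17.4775 (V=182.1125). Price 123.7071; hedge Δ=-1.0000, bond B=152.3588.
  t=2,j=1: stock 67.1671 → up 96.0490 (V=103.5410), down 40.9719 (V=158.6181). Price 85.1917; hedge Δ=-1.0000, bond B=152.3588.
  t=2,j=2: stock 157.4573 → up 225.1639 (V=0.0000), down 96.0490 (V=103.5410). Price 11.5667; hedge Δ=-0.8019, bond B=137.8362.
  t=1,j=0: stock 46.9700 → up 67.1671 (V=85.1917), down 28.6517 (V=123.7071). Price 69.3344; hedge Δ=-1.0000, bond B=116.3044.
  t=1,j=1: stock 110.1100 → up 157.4573 (V=11.5667), down 67.1671 (V=85.1917). Price 17.0543; hedge Δ=-0.8154, bond B=106.8408.
  t=0,j=0: stock 77.0000 → up 110.1100 (V=17.0543), down 46.9700 (V=69.3344). Price 18.8588; hedge Δ=-0.8280, bond B=82.6151.
Self-financing check: at every node Δ·S+B equals the discounted successor values.

(0,0): Delta=-0.8280 Bond=82.6151
(1,0): Delta=-1.0000 Bond=116.3044
(1,1): Delta=-0.8154 Bond=106.8408
(2,0): Delta=-1.0000 Bond=152.3588
(2,1): Delta=-1.0000 Bond=152.3588
(2,2): Delta=-0.8019 Bond=137.8362
V0=18.8588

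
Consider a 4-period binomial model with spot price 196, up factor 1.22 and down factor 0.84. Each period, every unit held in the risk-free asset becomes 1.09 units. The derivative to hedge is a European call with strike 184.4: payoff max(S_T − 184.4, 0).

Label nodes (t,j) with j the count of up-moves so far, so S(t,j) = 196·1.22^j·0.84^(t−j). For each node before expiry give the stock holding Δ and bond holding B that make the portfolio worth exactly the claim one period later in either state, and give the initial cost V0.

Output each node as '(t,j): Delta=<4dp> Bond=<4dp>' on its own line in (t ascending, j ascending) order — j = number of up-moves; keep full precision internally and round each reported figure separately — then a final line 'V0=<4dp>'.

(0,0): Delta=0.8795 Bond=-102.9842
(1,0): Delta=0.6721 Bond=-78.1055
(1,1): Delta=0.9537 Bond=-130.0094
(2,0): Delta=0.2463 Bond=-26.2463
(2,1): Delta=0.8245 Bond=-115.7571
(2,2): Delta=1.0000 Bond=-155.2058
(3,0): Delta=0.0000 Bond=0.0000
(3,1): Delta=0.3344 Bond=-43.4848
(3,2): Delta=1.0000 Bond=-169.1743
(3,3): Delta=1.0000 Bond=-169.1743
V0=69.3940

No-arbitrage ⇒ martingale measure with p* = (R−d)/(u−d) = 0.6579.
At expiry t=4: V(4,0)=0.0000, V(4,1)=0.0000, V(4,2)=21.4421, V(4,3)=114.5612, V(4,4)=249.8056
  t=3,j=0: stock 116.1700 → up 141.7274 (V=0.0000), down 97.5828 (V=0.0000). Price 0.0000; hedge Δ=0.0000, bond B=0.0000.
  t=3,j=1: stock 168.7231 → up 205.8421 (V=21.4421), down 141.7274 (V=0.0000). Price 12.9419; hedge Δ=0.3344, bond B=-43.4848.
  t=3,j=2: stock 245.0502 → up 298.9612 (V=114.5612), down 205.8421 (V=21.4421). Price 75.8759; hedge Δ=1.0000, bond B=-169.1743.
  t=3,j=3: stock 355.9062 → up 434.2056 (V=249.8056), down 298.9612 (V=114.5612). Price 186.7319; hedge Δ=1.0000, bond B=-169.1743.
  t=2,j=0: stock 138.2976 → up 168.7231 (V=12.9419), down 116.1700 (V=0.0000). Price 7.8114; hedge Δ=0.2463, bond B=-26.2463.
  t=2,j=1: stock 200.8608 → up 245.0502 (V=75.8759), down 168.7231 (V=12.9419). Price 49.8586; hedge Δ=0.8245, bond B=-115.7571.
  t=2,j=2: stock 291.7264 → up 355.9062 (V=186.7319), down 245.0502 (V=75.8759). Price 136.5206; hedge Δ=1.0000, bond B=-155.2058.
  t=1,j=0: stock 164.6400 → up 200.8608 (V=49.8586), down 138.2976 (V=7.8114). Price 32.5450; hedge Δ=0.6721, bond B=-78.1055.
  t=1,j=1: stock 239.1200 → up 291.7264 (V=136.5206), down 200.8608 (V=49.8586). Price 98.0487; hedge Δ=0.9537, bond B=-130.0094.
  t=0,j=0: stock 196.0000 → up 239.1200 (V=98.0487), down 164.6400 (V=32.5450). Price 69.3940; hedge Δ=0.8795, bond B=-102.9842.
The time-0 hedge costs 69.3940, which is the no-arbitrage price.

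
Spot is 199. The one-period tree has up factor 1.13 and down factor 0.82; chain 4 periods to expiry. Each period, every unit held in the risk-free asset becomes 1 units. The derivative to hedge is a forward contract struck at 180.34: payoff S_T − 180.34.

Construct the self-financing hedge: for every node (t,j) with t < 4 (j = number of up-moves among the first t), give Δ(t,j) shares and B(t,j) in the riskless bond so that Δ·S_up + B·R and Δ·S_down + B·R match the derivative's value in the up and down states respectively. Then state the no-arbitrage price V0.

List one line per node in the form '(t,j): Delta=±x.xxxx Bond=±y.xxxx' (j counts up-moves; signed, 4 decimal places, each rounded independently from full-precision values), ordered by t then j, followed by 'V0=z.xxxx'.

(0,0): Delta=1.0000 Bond=-180.3400
(1,0): Delta=1.0000 Bond=-180.3400
(1,1): Delta=1.0000 Bond=-180.3400
(2,0): Delta=1.0000 Bond=-180.3400
(2,1): Delta=1.0000 Bond=-180.3400
(2,2): Delta=1.0000 Bond=-180.3400
(3,0): Delta=1.0000 Bond=-180.3400
(3,1): Delta=1.0000 Bond=-180.3400
(3,2): Delta=1.0000 Bond=-180.3400
(3,3): Delta=1.0000 Bond=-180.3400
V0=18.6600

No-arbitrage ⇒ martingale measure with p* = (R−d)/(u−d) = 0.5806.
At expiry t=4: V(4,0)=-90.3678, V(4,1)=-56.3539, V(4,2)=-9.4811, V(4,3)=55.1119, V(4,4)=144.1242
Node (3,0) S=109.7222: V=(p*·-56.3539+(1−p*)·-90.3678)/1=-70.6178; Δ=(-56.3539−-90.3678)/(123.9861−89.9722)=1.0000; B=V−Δ·S=-180.3400
Node (3,1) S=151.2026: V=(p*·-9.4811+(1−p*)·-56.3539)/1=-29.1374; Δ=(-9.4811−-56.3539)/(170.8589−123.9861)=1.0000; B=V−Δ·S=-180.3400
Node (3,2) S=208.3645: V=(p*·55.1119+(1−p*)·-9.4811)/1=28.0245; Δ=(55.1119−-9.4811)/(235.4519−170.8589)=1.0000; B=V−Δ·S=-180.3400
Node (3,3) S=287.1365: V=(p*·144.1242+(1−p*)·55.1119)/1=106.7965; Δ=(144.1242−55.1119)/(324.4642−235.4519)=1.0000; B=V−Δ·S=-180.3400
Node (2,0) S=133.8076: V=(p*·-29.1374+(1−p*)·-70.6178)/1=-46.5324; Δ=(-29.1374−-70.6178)/(151.2026−109.7222)=1.0000; B=V−Δ·S=-180.3400
Node (2,1) S=184.3934: V=(p*·28.0245+(1−p*)·-29.1374)/1=4.0534; Δ=(28.0245−-29.1374)/(208.3645−151.2026)=1.0000; B=V−Δ·S=-180.3400
Node (2,2) S=254.1031: V=(p*·106.7965+(1−p*)·28.0245)/1=73.7631; Δ=(106.7965−28.0245)/(287.1365−208.3645)=1.0000; B=V−Δ·S=-180.3400
Node (1,0) S=163.1800: V=(p*·4.0534+(1−p*)·-46.5324)/1=-17.1600; Δ=(4.0534−-46.5324)/(184.3934−133.8076)=1.0000; B=V−Δ·S=-180.3400
Node (1,1) S=224.8700: V=(p*·73.7631+(1−p*)·4.0534)/1=44.5300; Δ=(73.7631−4.0534)/(254.1031−184.3934)=1.0000; B=V−Δ·S=-180.3400
Node (0,0) S=199.0000: V=(p*·44.5300+(1−p*)·-17.1600)/1=18.6600; Δ=(44.5300−-17.1600)/(224.8700−163.1800)=1.0000; B=V−Δ·S=-180.3400
Self-financing check: at every node Δ·S+B equals the discounted successor values.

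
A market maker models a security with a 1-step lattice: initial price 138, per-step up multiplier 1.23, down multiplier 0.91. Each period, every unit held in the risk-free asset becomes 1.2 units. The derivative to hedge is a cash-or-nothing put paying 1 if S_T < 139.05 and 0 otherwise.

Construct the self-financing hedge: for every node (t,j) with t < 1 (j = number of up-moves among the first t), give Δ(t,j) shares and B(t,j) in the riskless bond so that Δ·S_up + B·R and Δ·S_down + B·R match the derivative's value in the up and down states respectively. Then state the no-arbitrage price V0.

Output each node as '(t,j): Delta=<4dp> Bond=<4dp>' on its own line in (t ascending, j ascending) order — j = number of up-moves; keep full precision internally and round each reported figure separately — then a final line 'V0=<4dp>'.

(0,0): Delta=-0.0226 Bond=3.2031
V0=0.0781

Since d<R<u, set p* = (R−d)/(u−d) = 0.9062; price each node as the discounted p*-expectation of its children.
At expiry t=1: V(1,0)=1.0000, V(1,1)=0.0000
(0,0): S=138.0000. Δ = (V_up−V_dn)/(S_up−S_dn) = (0.0000−1.0000)/(169.7400−125.5800) = -0.0226. V = [p*·0.0000 + (1−p*)·1.0000]/1.2 = 0.0781. B = V − Δ·S = 3.2031.
Self-financing check: at every node Δ·S+B equals the discounted successor values.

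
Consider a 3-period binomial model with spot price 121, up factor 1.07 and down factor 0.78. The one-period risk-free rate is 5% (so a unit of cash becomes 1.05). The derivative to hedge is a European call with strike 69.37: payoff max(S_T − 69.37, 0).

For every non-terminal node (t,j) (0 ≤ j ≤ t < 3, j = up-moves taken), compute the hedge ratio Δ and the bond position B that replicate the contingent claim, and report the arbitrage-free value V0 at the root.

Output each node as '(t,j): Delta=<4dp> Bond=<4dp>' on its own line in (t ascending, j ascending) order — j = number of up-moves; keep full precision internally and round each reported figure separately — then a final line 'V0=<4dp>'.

(0,0): Delta=0.9985 Bond=-59.7433
(1,0): Delta=0.9713 Bond=-60.1627
(1,1): Delta=1.0000 Bond=-62.9206
(2,0): Delta=0.4403 Bond=-24.0777
(2,1): Delta=1.0000 Bond=-66.0667
(2,2): Delta=1.0000 Bond=-66.0667
V0=61.0790

Risk-neutral probability p* = (R−d)/(u−d) = (1.05−0.78)/(1.07−0.78) = 0.9310.
Terminal payoffs: V(3,0)=0.0000, V(3,1)=9.3995, V(3,2)=38.6857, V(3,3)=78.8602
(2,0): S=73.6164. Δ = (V_up−V_dn)/(S_up−S_dn) = (9.3995−0.0000)/(78.7695−57.4208) = 0.4403. V = [p*·9.3995 + (1−p*)·0.0000]/1.05 = 8.3346. B = V − Δ·S = -24.0777.
(2,1): S=100.9866. Δ = (V_up−V_dn)/(S_up−S_dn) = (38.6857−9.3995)/(108.0557−78.7695) = 1.0000. V = [p*·38.6857 + (1−p*)·9.3995]/1.05 = 34.9199. B = V − Δ·S = -66.0667.
(2,2): S=138.5329. Δ = (V_up−V_dn)/(S_up−S_dn) = (78.8602−38.6857)/(148.2302−108.0557) = 1.0000. V = [p*·78.8602 + (1−p*)·38.6857]/1.05 = 72.4662. B = V − Δ·S = -66.0667.
(1,0): S=94.3800. Δ = (V_up−V_dn)/(S_up−S_dn) = (34.9199−8.3346)/(100.9866−73.6164) = 0.9713. V = [p*·34.9199 + (1−p*)·8.3346]/1.05 = 31.5109. B = V − Δ·S = -60.1627.
(1,1): S=129.4700. Δ = (V_up−V_dn)/(S_up−S_dn) = (72.4662−34.9199)/(138.5329−100.9866) = 1.0000. V = [p*·72.4662 + (1−p*)·34.9199]/1.05 = 66.5494. B = V − Δ·S = -62.9206.
(0,0): S=121.0000. Δ = (V_up−V_dn)/(S_up−S_dn) = (66.5494−31.5109)/(129.4700−94.3800) = 0.9985. V = [p*·66.5494 + (1−p*)·31.5109]/1.05 = 61.0790. B = V − Δ·S = -59.7433.
Self-financing check: at every node Δ·S+B equals the discounted successor values.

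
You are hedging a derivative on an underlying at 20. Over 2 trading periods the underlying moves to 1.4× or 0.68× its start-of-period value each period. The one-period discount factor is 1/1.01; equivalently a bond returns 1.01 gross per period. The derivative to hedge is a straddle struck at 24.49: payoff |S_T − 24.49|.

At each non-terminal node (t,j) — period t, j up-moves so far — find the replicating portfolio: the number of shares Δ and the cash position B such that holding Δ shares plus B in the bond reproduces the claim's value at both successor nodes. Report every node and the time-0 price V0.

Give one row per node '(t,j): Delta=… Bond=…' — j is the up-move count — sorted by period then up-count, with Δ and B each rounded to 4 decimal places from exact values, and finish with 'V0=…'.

(0,0): Delta=-0.0729 Bond=11.5233
(1,0): Delta=-1.0000 Bond=24.2475
(1,1): Delta=0.4593 Bond=-3.2629
V0=10.0659

Since d<R<u, set p* = (R−d)/(u−d) = 0.4583; price each node as the discounted p*-expectation of its children.
Terminal payoffs: V(2,0)=15.2420, V(2,1)=5.4500, V(2,2)=14.7100
Node (1,0) S=13.6000: V=(p*·5.4500+(1−p*)·15.2420)/1.01=10.6475; Δ=(5.4500−15.2420)/(19.0400−9.2480)=-1.0000; B=V−Δ·S=24.2475
Node (1,1) S=28.0000: V=(p*·14.7100+(1−p*)·5.4500)/1.01=9.5982; Δ=(14.7100−5.4500)/(39.2000−19.0400)=0.4593; B=V−Δ·S=-3.2629
Node (0,0) S=20.0000: V=(p*·9.5982+(1−p*)·10.6475)/1.01=10.0659; Δ=(9.5982−10.6475)/(28.0000−13.6000)=-0.0729; B=V−Δ·S=11.5233
Self-financing check: at every node Δ·S+B equals the discounted successor values.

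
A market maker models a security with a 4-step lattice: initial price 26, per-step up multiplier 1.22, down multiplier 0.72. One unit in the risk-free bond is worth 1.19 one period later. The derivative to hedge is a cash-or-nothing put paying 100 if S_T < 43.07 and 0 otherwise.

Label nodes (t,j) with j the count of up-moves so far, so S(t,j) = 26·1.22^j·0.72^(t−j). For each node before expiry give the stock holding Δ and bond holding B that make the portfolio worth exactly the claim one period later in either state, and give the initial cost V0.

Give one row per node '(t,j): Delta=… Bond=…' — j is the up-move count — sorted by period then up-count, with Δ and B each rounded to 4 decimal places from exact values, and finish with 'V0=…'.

No-arbitrage ⇒ martingale measure with p* = (R−d)/(u−d) = 0.9400.
Terminal payoffs: V(4,0)=100.0000, V(4,1)=100.0000, V(4,2)=100.0000, V(4,3)=100.0000, V(4,4)=0.0000
(3,0): S=9.7044. Δ = (V_up−V_dn)/(S_up−S_dn) = (100.0000−100.0000)/(11.8394−6.9872) = 0.0000. V = [p*·100.0000 + (1−p*)·100.0000]/1.19 = 84.0336. B = V − Δ·S = 84.0336.
(3,1): S=16.4436. Δ = (V_up−V_dn)/(S_up−S_dn) = (100.0000−100.0000)/(20.0613−11.8394) = 0.0000. V = [p*·100.0000 + (1−p*)·100.0000]/1.19 = 84.0336. B = V − Δ·S = 84.0336.
(3,2): S=27.8628. Δ = (V_up−V_dn)/(S_up−S_dn) = (100.0000−100.0000)/(33.9927−20.0613) = 0.0000. V = [p*·100.0000 + (1−p*)·100.0000]/1.19 = 84.0336. B = V − Δ·S = 84.0336.
(3,3): S=47.2120. Δ = (V_up−V_dn)/(S_up−S_dn) = (0.0000−100.0000)/(57.5987−33.9927) = -4.2362. V = [p*·0.0000 + (1−p*)·100.0000]/1.19 = 5.0420. B = V − Δ·S = 205.0420.
(2,0): S=13.4784. Δ = (V_up−V_dn)/(S_up−S_dn) = (84.0336−84.0336)/(16.4436−9.7044) = 0.0000. V = [p*·84.0336 + (1−p*)·84.0336]/1.19 = 70.6165. B = V − Δ·S = 70.6165.
(2,1): S=22.8384. Δ = (V_up−V_dn)/(S_up−S_dn) = (84.0336−84.0336)/(27.8628−16.4436) = 0.0000. V = [p*·84.0336 + (1−p*)·84.0336]/1.19 = 70.6165. B = V − Δ·S = 70.6165.
(2,2): S=38.6984. Δ = (V_up−V_dn)/(S_up−S_dn) = (5.0420−84.0336)/(47.2120−27.8628) = -4.0824. V = [p*·5.0420 + (1−p*)·84.0336]/1.19 = 8.2198. B = V − Δ·S = 166.2030.
(1,0): S=18.7200. Δ = (V_up−V_dn)/(S_up−S_dn) = (70.6165−70.6165)/(22.8384−13.4784) = 0.0000. V = [p*·70.6165 + (1−p*)·70.6165]/1.19 = 59.3416. B = V − Δ·S = 59.3416.
(1,1): S=31.7200. Δ = (V_up−V_dn)/(S_up−S_dn) = (8.2198−70.6165)/(38.6984−22.8384) = -3.9342. V = [p*·8.2198 + (1−p*)·70.6165]/1.19 = 10.0534. B = V − Δ·S = 134.8469.
(0,0): S=26.0000. Δ = (V_up−V_dn)/(S_up−S_dn) = (10.0534−59.3416)/(31.7200−18.7200) = -3.7914. V = [p*·10.0534 + (1−p*)·59.3416]/1.19 = 10.9334. B = V − Δ·S = 109.5097.
Self-financing check: at every node Δ·S+B equals the discounted successor values.

(0,0): Delta=-3.7914 Bond=109.5097
(1,0): Delta=0.0000 Bond=59.3416
(1,1): Delta=-3.9342 Bond=134.8469
(2,0): Delta=0.0000 Bond=70.6165
(2,1): Delta=0.0000 Bond=70.6165
(2,2): Delta=-4.0824 Bond=166.2030
(3,0): Delta=0.0000 Bond=84.0336
(3,1): Delta=0.0000 Bond=84.0336
(3,2): Delta=0.0000 Bond=84.0336
(3,3): Delta=-4.2362 Bond=205.0420
V0=10.9334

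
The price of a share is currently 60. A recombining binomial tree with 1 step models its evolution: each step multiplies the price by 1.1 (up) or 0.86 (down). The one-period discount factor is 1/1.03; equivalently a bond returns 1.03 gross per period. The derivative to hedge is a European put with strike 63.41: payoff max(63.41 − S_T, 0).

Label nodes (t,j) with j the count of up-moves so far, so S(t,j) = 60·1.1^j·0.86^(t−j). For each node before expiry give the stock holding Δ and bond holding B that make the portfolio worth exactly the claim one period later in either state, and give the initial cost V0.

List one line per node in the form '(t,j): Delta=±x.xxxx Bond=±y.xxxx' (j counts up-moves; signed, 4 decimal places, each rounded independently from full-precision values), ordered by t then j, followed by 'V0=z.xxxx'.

Under the risk-neutral measure, an up-move has probability p* = (R−d)/(u−d) = 0.7083 and values discount at R = 1.03.
At expiry t=1: V(1,0)=11.8100, V(1,1)=0.0000
Node (0,0) S=60.0000: V=(p*·0.0000+(1−p*)·11.8100)/1.03=3.3443; Δ=(0.0000−11.8100)/(66.0000−51.6000)=-0.8201; B=V−Δ·S=52.5526
Check: Δ(0,0)·S0 + B(0,0) = 3.3443 = V0.

(0,0): Delta=-0.8201 Bond=52.5526
V0=3.3443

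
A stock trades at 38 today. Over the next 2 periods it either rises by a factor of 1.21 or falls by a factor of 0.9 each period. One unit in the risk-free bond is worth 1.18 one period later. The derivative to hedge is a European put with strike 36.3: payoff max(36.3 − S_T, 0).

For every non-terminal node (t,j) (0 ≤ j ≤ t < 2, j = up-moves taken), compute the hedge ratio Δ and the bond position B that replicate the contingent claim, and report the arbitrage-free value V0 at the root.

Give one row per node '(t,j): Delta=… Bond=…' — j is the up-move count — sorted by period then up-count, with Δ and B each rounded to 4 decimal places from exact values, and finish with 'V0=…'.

Risk-neutral probability p* = (R−d)/(u−d) = (1.18−0.9)/(1.21−0.9) = 0.9032.
Terminal payoffs: V(2,0)=5.5200, V(2,1)=0.0000, V(2,2)=0.0000
(1,0): S=34.2000. Δ = (V_up−V_dn)/(S_up−S_dn) = (0.0000−5.5200)/(41.3820−30.7800) = -0.5207. V = [p*·0.0000 + (1−p*)·5.5200]/1.18 = 0.4527. B = V − Δ·S = 18.2592.
(1,1): S=45.9800. Δ = (V_up−V_dn)/(S_up−S_dn) = (0.0000−0.0000)/(55.6358−41.3820) = 0.0000. V = [p*·0.0000 + (1−p*)·0.0000]/1.18 = 0.0000. B = V − Δ·S = 0.0000.
(0,0): S=38.0000. Δ = (V_up−V_dn)/(S_up−S_dn) = (0.0000−0.4527)/(45.9800−34.2000) = -0.0384. V = [p*·0.0000 + (1−p*)·0.4527]/1.18 = 0.0371. B = V − Δ·S = 1.4975.
Root portfolio cost Δ·38+B reproduces V0=0.0371.

(0,0): Delta=-0.0384 Bond=1.4975
(1,0): Delta=-0.5207 Bond=18.2592
(1,1): Delta=0.0000 Bond=0.0000
V0=0.0371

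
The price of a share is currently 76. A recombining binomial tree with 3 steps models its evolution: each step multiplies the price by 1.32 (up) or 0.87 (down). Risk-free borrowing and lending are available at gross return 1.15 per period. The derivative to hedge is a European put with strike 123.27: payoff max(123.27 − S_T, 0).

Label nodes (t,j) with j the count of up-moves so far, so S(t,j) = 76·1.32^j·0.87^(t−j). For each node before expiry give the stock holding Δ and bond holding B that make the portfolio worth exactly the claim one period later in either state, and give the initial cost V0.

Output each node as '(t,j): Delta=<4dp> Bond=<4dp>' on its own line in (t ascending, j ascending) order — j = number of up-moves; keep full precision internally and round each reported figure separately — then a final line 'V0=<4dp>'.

Under the risk-neutral measure, an up-move has probability p* = (R−d)/(u−d) = 0.6222 and values discount at R = 1.15.
Terminal values V(3,·): V(3,0)=73.2238, V(3,1)=47.3378, V(3,2)=8.0625, V(3,3)=0.0000
Node (2,0) S=57.5244: V=(p*·47.3378+(1−p*)·73.2238)/1.15=49.6669; Δ=(47.3378−73.2238)/(75.9322−50.0462)=-1.0000; B=V−Δ·S=107.1913
Node (2,1) S=87.2784: V=(p*·8.0625+(1−p*)·47.3378)/1.15=19.9129; Δ=(8.0625−47.3378)/(115.2075−75.9322)=-1.0000; B=V−Δ·S=107.1913
Node (2,2) S=132.4224: V=(p*·0.0000+(1−p*)·8.0625)/1.15=2.6486; Δ=(0.0000−8.0625)/(174.7976−115.2075)=-0.1353; B=V−Δ·S=20.5652
Node (1,0) S=66.1200: V=(p*·19.9129+(1−p*)·49.6669)/1.15=27.0898; Δ=(19.9129−49.6669)/(87.2784−57.5244)=-1.0000; B=V−Δ·S=93.2098
Node (1,1) S=100.3200: V=(p*·2.6486+(1−p*)·19.9129)/1.15=7.9745; Δ=(2.6486−19.9129)/(132.4224−87.2784)=-0.3824; B=V−Δ·S=46.3397
Node (0,0) S=76.0000: V=(p*·7.9745+(1−p*)·27.0898)/1.15=13.2138; Δ=(7.9745−27.0898)/(100.3200−66.1200)=-0.5589; B=V−Δ·S=55.6923
The time-0 hedge costs 13.2138, which is the no-arbitrage price.

(0,0): Delta=-0.5589 Bond=55.6923
(1,0): Delta=-1.0000 Bond=93.2098
(1,1): Delta=-0.3824 Bond=46.3397
(2,0): Delta=-1.0000 Bond=107.1913
(2,1): Delta=-1.0000 Bond=107.1913
(2,2): Delta=-0.1353 Bond=20.5652
V0=13.2138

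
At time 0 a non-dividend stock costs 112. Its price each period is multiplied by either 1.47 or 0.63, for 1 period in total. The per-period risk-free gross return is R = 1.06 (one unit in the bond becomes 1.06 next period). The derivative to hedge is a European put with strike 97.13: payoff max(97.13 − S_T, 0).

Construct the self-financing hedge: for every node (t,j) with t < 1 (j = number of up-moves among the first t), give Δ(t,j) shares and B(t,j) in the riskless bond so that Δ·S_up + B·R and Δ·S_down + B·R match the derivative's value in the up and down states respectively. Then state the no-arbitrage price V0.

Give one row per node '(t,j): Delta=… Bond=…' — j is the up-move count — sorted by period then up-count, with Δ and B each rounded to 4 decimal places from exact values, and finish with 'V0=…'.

The replicating-portfolio and risk-neutral prices coincide; use p* = (1.06−0.63)/(1.47−0.63) = 0.5119 for the latter.
Terminal values V(1,·): V(1,0)=26.5700, V(1,1)=0.0000
(0,0): S=112.0000. Δ = (V_up−V_dn)/(S_up−S_dn) = (0.0000−26.5700)/(164.6400−70.5600) = -0.2824. V = [p*·0.0000 + (1−p*)·26.5700]/1.06 = 12.2346. B = V − Δ·S = 43.8656.
Each (Δ,B) replicates both successor values, so the strategy is self-financing and V0 is arbitrage-free.

(0,0): Delta=-0.2824 Bond=43.8656
V0=12.2346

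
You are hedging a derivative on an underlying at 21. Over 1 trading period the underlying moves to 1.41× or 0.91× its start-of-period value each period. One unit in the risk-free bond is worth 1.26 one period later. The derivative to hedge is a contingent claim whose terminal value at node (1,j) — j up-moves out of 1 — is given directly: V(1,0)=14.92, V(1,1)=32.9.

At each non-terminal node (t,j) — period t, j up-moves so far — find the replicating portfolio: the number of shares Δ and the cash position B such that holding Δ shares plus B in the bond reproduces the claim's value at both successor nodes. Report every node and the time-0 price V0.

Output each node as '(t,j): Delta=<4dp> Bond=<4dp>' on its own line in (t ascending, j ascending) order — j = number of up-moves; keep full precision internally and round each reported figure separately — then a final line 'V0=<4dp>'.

The replicating-portfolio and risk-neutral prices coincide; use p* = (1.26−0.91)/(1.41−0.91) = 0.7000 for the latter.
Terminal payoffs: V(1,0)=14.9200, V(1,1)=32.9000
Node (0,0) S=21.0000: V=(p*·32.9000+(1−p*)·14.9200)/1.26=21.8302; Δ=(32.9000−14.9200)/(29.6100−19.1100)=1.7124; B=V−Δ·S=-14.1298
Check: Δ(0,0)·S0 + B(0,0) = 21.8302 = V0.

(0,0): Delta=1.7124 Bond=-14.1298
V0=21.8302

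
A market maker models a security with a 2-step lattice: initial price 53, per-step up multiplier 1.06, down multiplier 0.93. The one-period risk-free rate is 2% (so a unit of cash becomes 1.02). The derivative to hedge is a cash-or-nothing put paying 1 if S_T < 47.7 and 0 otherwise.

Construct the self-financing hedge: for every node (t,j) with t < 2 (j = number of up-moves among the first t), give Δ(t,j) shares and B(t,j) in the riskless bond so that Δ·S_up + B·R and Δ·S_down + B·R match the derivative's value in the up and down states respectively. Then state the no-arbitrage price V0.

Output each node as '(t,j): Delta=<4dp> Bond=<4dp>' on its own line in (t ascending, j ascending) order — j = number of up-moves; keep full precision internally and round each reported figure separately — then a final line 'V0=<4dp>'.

Since d<R<u, set p* = (R−d)/(u−d) = 0.6923; price each node as the discounted p*-expectation of its children.
Terminal values V(2,·): V(2,0)=1.0000, V(2,1)=0.0000, V(2,2)=0.0000
Node (1,0) S=49.2900: V=(p*·0.0000+(1−p*)·1.0000)/1.02=0.3017; Δ=(0.0000−1.0000)/(52.2474−45.8397)=-0.1561; B=V−Δ·S=7.9940
Node (1,1) S=56.1800: V=(p*·0.0000+(1−p*)·0.0000)/1.02=0.0000; Δ=(0.0000−0.0000)/(59.5508−52.2474)=0.0000; B=V−Δ·S=0.0000
Node (0,0) S=53.0000: V=(p*·0.0000+(1−p*)·0.3017)/1.02=0.0910; Δ=(0.0000−0.3017)/(56.1800−49.2900)=-0.0438; B=V−Δ·S=2.4115
Self-financing check: at every node Δ·S+B equals the discounted successor values.

(0,0): Delta=-0.0438 Bond=2.4115
(1,0): Delta=-0.1561 Bond=7.9940
(1,1): Delta=0.0000 Bond=0.0000
V0=0.0910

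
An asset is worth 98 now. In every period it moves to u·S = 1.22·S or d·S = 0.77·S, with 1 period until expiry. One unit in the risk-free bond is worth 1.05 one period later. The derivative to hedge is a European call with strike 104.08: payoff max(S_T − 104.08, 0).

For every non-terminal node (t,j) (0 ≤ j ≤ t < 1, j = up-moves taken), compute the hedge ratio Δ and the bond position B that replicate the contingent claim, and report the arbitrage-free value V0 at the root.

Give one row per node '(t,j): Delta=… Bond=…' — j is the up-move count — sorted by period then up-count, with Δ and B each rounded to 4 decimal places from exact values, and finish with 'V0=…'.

(0,0): Delta=0.3510 Bond=-25.2267
V0=9.1733

Risk-neutral probability p* = (R−d)/(u−d) = (1.05−0.77)/(1.22−0.77) = 0.6222.
Terminal values V(1,·): V(1,0)=0.0000, V(1,1)=15.4800
(0,0): S=98.0000. Δ = (V_up−V_dn)/(S_up−S_dn) = (15.4800−0.0000)/(119.5600−75.4600) = 0.3510. V = [p*·15.4800 + (1−p*)·0.0000]/1.05 = 9.1733. B = V − Δ·S = -25.2267.
Root portfolio cost Δ·98+B reproduces V0=9.1733.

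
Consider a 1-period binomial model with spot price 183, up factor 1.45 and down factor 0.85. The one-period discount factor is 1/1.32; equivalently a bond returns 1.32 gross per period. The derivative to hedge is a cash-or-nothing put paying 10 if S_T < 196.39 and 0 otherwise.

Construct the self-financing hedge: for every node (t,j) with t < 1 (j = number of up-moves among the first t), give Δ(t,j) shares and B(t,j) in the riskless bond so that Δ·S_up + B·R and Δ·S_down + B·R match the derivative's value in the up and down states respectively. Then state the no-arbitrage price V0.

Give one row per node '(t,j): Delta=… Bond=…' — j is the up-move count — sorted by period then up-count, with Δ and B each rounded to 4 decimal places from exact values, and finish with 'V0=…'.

No-arbitrage ⇒ martingale measure with p* = (R−d)/(u−d) = 0.7833.
Payoff layer (t=1): V(1,0)=10.0000, V(1,1)=0.0000
Node (0,0) S=183.0000: V=(p*·0.0000+(1−p*)·10.0000)/1.32=1.6414; Δ=(0.0000−10.0000)/(265.3500−155.5500)=-0.0911; B=V−Δ·S=18.3081
Each (Δ,B) replicates both successor values, so the strategy is self-financing and V0 is arbitrage-free.

(0,0): Delta=-0.0911 Bond=18.3081
V0=1.6414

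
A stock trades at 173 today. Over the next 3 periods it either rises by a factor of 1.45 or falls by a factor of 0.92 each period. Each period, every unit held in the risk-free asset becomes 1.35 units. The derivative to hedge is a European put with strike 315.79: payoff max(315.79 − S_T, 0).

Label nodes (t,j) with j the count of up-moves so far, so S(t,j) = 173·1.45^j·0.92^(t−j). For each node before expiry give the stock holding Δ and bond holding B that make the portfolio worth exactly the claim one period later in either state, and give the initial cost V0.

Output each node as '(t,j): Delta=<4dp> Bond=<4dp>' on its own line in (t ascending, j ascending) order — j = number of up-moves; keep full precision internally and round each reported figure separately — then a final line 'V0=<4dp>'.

No-arbitrage ⇒ martingale measure with p* = (R−d)/(u−d) = 0.8113.
Terminal payoffs: V(3,0)=181.0770, V(3,1)=103.4706, V(3,2)=0.0000, V(3,3)=0.0000
Node (2,0) S=146.4272: V=(p*·103.4706+(1−p*)·181.0770)/1.35=87.4913; Δ=(103.4706−181.0770)/(212.3194−134.7130)=-1.0000; B=V−Δ·S=233.9185
Node (2,1) S=230.7820: V=(p*·0.0000+(1−p*)·103.4706)/1.35=14.4613; Δ=(0.0000−103.4706)/(334.6339−212.3194)=-0.8459; B=V−Δ·S=209.6888
Node (2,2) S=363.7325: V=(p*·0.0000+(1−p*)·0.0000)/1.35=0.0000; Δ=(0.0000−0.0000)/(527.4121−334.6339)=0.0000; B=V−Δ·S=0.0000
Node (1,0) S=159.1600: V=(p*·14.4613+(1−p*)·87.4913)/1.35=20.9189; Δ=(14.4613−87.4913)/(230.7820−146.4272)=-0.8657; B=V−Δ·S=158.7114
Node (1,1) S=250.8500: V=(p*·0.0000+(1−p*)·14.4613)/1.35=2.0211; Δ=(0.0000−14.4613)/(363.7325−230.7820)=-0.1088; B=V−Δ·S=29.3066
Node (0,0) S=173.0000: V=(p*·2.0211+(1−p*)·20.9189)/1.35=4.1383; Δ=(2.0211−20.9189)/(250.8500−159.1600)=-0.2061; B=V−Δ·S=39.7945
Self-financing check: at every node Δ·S+B equals the discounted successor values.

(0,0): Delta=-0.2061 Bond=39.7945
(1,0): Delta=-0.8657 Bond=158.7114
(1,1): Delta=-0.1088 Bond=29.3066
(2,0): Delta=-1.0000 Bond=233.9185
(2,1): Delta=-0.8459 Bond=209.6888
(2,2): Delta=0.0000 Bond=0.0000
V0=4.1383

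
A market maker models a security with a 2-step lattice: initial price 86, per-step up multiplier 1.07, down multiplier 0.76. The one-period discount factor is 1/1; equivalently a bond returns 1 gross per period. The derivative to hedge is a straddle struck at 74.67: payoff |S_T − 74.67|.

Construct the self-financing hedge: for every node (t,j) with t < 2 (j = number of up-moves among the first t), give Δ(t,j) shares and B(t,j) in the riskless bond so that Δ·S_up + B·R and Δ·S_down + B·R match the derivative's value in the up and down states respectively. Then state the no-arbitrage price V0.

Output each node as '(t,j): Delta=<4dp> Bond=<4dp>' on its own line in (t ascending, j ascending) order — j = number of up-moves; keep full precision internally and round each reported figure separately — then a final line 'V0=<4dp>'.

Under the risk-neutral measure, an up-move has probability p* = (R−d)/(u−d) = 0.7742 and values discount at R = 1.
Terminal payoffs: V(2,0)=24.9964, V(2,1)=4.7348, V(2,2)=23.7914
(1,0): S=65.3600. Δ = (V_up−V_dn)/(S_up−S_dn) = (4.7348−24.9964)/(69.9352−49.6736) = -1.0000. V = [p*·4.7348 + (1−p*)·24.9964]/1 = 9.3100. B = V − Δ·S = 74.6700.
(1,1): S=92.0200. Δ = (V_up−V_dn)/(S_up−S_dn) = (23.7914−4.7348)/(98.4614−69.9352) = 0.6680. V = [p*·23.7914 + (1−p*)·4.7348]/1 = 19.4883. B = V − Δ·S = -41.9846.
(0,0): S=86.0000. Δ = (V_up−V_dn)/(S_up−S_dn) = (19.4883−9.3100)/(92.0200−65.3600) = 0.3818. V = [p*·19.4883 + (1−p*)·9.3100]/1 = 17.1900. B = V − Δ·S = -15.6432.
The time-0 hedge costs 17.1900, which is the no-arbitrage price.

(0,0): Delta=0.3818 Bond=-15.6432
(1,0): Delta=-1.0000 Bond=74.6700
(1,1): Delta=0.6680 Bond=-41.9846
V0=17.1900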